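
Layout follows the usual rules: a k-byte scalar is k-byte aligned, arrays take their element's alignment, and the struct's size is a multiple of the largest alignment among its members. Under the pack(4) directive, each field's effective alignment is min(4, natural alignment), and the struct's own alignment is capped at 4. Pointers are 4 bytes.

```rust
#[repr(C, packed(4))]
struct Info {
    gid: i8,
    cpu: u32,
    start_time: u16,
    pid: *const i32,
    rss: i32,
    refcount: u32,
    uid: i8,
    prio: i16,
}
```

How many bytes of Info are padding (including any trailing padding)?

gid at 0 (size 1, align 1) → ends 1
pad 3 to align 4 for cpu
cpu at 4 (size 4, align 4) → ends 8
start_time at 8 (size 2, align 2) → ends 10
pad 2 to align 4 for pid
pid at 12 (size 4, align 4) → ends 16
rss at 16 (size 4, align 4) → ends 20
refcount at 20 (size 4, align 4) → ends 24
uid at 24 (size 1, align 1) → ends 25
pad 1 to align 2 for prio
prio at 26 (size 2, align 2) → ends 28
total 28 bytes, alignment 4
data bytes 22, size 28 → padding 6

6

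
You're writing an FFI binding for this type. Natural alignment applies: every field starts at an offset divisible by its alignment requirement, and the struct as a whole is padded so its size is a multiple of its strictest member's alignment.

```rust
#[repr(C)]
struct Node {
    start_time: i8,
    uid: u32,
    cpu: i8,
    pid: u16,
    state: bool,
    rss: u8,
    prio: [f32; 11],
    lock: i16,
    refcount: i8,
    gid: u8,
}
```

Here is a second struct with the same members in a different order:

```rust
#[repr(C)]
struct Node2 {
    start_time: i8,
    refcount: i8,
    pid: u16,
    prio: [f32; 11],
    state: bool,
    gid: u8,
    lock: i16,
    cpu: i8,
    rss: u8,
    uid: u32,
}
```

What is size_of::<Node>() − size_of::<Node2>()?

4

@0: start_time [1B, align 1] → 1
+3 pad (align 4)
@4: uid [4B, align 4] → 8
@8: cpu [1B, align 1] → 9
+1 pad (align 2)
@10: pid [2B, align 2] → 12
@12: state [1B, align 1] → 13
@13: rss [1B, align 1] → 14
+2 pad (align 4)
@16: prio [44B, align 4] → 60
@60: lock [2B, align 2] → 62
@62: refcount [1B, align 1] → 63
@63: gid [1B, align 1] → 64
size 64, align 4
— Node2 —
@0: start_time [1B, align 1] → 1
@1: refcount [1B, align 1] → 2
@2: pid [2B, align 2] → 4
@4: prio [44B, align 4] → 48
@48: state [1B, align 1] → 49
@49: gid [1B, align 1] → 50
@50: lock [2B, align 2] → 52
@52: cpu [1B, align 1] → 53
@53: rss [1B, align 1] → 54
+2 pad (align 4)
@56: uid [4B, align 4] → 60
size 60, align 4
64 − 60 = 4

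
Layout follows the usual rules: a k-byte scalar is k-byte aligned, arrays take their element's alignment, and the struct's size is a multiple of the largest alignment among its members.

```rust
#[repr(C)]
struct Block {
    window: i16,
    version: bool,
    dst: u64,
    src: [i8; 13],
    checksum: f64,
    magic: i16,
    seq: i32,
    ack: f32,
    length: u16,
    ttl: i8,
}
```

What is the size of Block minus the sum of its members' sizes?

11

0..2  window  (2B, 2-aligned)
2..3  version  (1B, 1-aligned)
3..8  -- padding (5B)
8..16  dst  (8B, 8-aligned)
16..29  src  (13B, 1-aligned)
29..32  -- padding (3B)
32..40  checksum  (8B, 8-aligned)
40..42  magic  (2B, 2-aligned)
42..44  -- padding (2B)
44..48  seq  (4B, 4-aligned)
48..52  ack  (4B, 4-aligned)
52..54  length  (2B, 2-aligned)
54..55  ttl  (1B, 1-aligned)
55..56  -- tail padding (1B)
sizeof = 56, alignof = 8
data bytes 45, size 56 → padding 11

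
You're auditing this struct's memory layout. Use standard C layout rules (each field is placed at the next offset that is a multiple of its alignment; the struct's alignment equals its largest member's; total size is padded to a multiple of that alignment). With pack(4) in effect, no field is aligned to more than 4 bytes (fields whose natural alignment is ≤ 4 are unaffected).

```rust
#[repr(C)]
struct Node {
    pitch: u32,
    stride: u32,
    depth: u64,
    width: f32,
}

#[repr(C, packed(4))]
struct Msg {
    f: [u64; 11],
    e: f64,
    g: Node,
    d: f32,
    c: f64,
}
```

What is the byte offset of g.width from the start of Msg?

Node: 0..4  pitch  (4B, 4-aligned); 4..8  stride  (4B, 4-aligned); 8..16  depth  (8B, 8-aligned); 16..20  width  (4B, 4-aligned); 20..24  -- tail padding (4B); sizeof = 24, alignof = 8
0..88  f  (88B, 4-aligned)
88..96  e  (8B, 4-aligned)
96..120  g  (24B, 4-aligned)
within Node: width at 16
96 + 16 = 112

112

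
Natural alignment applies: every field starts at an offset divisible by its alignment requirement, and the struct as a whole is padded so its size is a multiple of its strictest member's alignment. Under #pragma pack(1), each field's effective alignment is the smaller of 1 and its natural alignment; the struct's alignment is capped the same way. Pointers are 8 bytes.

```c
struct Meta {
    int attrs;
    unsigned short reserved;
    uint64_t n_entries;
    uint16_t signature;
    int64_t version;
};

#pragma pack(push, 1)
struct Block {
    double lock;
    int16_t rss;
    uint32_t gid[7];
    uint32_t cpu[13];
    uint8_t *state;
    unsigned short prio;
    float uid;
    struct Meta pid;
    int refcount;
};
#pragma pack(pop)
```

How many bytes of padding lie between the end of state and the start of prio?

0

Meta: attrs at 0 (size 4, align 4) → ends 4; reserved at 4 (size 2, align 2) → ends 6; pad 2 to align 8 for n_entries; n_entries at 8 (size 8, align 8) → ends 16; signature at 16 (size 2, align 2) → ends 18; pad 6 to align 8 for version; version at 24 (size 8, align 8) → ends 32; total 32 bytes, alignment 8
lock at 0 (size 8, align 1) → ends 8
rss at 8 (size 2, align 1) → ends 10
gid at 10 (size 28, align 1) → ends 38
cpu at 38 (size 52, align 1) → ends 90
state at 90 (size 8, align 1) → ends 98
prio at 98 (size 2, align 1) → ends 100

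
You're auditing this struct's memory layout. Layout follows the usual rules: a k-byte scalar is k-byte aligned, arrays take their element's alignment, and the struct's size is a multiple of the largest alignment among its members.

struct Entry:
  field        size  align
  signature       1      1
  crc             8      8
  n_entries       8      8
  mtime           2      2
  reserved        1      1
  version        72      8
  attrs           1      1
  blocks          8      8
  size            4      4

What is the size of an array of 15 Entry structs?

0..1  signature  (1B, 1-aligned)
1..8  -- padding (7B)
8..16  crc  (8B, 8-aligned)
16..24  n_entries  (8B, 8-aligned)
24..26  mtime  (2B, 2-aligned)
26..27  reserved  (1B, 1-aligned)
27..32  -- padding (5B)
32..104  version  (72B, 8-aligned)
104..105  attrs  (1B, 1-aligned)
105..112  -- padding (7B)
112..120  blocks  (8B, 8-aligned)
120..124  size  (4B, 4-aligned)
124..128  -- tail padding (4B)
sizeof = 128, alignof = 8
array of 15: 15 × 128 = 1920

1920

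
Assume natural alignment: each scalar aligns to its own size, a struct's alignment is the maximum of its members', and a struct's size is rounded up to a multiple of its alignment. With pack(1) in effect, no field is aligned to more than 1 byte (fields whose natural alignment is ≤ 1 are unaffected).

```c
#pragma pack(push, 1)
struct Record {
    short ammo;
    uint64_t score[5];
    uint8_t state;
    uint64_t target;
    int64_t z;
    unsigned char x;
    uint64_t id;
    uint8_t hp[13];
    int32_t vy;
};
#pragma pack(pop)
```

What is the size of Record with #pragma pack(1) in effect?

@0: ammo [2B, align 1] → 2
@2: score [40B, align 1] → 42
@42: state [1B, align 1] → 43
@43: target [8B, align 1] → 51
@51: z [8B, align 1] → 59
@59: x [1B, align 1] → 60
@60: id [8B, align 1] → 68
@68: hp [13B, align 1] → 81
@81: vy [4B, align 1] → 85
size 85, align 1

85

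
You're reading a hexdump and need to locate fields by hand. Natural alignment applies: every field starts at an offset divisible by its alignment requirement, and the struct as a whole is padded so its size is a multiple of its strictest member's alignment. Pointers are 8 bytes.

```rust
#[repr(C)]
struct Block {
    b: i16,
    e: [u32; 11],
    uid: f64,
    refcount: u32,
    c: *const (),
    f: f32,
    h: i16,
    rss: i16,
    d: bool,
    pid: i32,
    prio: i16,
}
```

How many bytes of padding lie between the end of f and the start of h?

0

b at 0 (size 2, align 2) → ends 2
pad 2 to align 4 for e
e at 4 (size 44, align 4) → ends 48
uid at 48 (size 8, align 8) → ends 56
refcount at 56 (size 4, align 4) → ends 60
pad 4 to align 8 for c
c at 64 (size 8, align 8) → ends 72
f at 72 (size 4, align 4) → ends 76
h at 76 (size 2, align 2) → ends 78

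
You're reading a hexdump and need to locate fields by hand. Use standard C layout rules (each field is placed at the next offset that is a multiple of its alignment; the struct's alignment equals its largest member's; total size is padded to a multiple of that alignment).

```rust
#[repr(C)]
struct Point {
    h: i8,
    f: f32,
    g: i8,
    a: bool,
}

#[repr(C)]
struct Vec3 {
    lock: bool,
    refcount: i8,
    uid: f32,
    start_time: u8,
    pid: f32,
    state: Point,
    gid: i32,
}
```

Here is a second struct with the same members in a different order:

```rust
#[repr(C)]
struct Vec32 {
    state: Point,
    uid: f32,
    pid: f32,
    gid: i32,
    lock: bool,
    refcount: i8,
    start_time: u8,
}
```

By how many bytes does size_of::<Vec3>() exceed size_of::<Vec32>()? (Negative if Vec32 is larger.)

4

Point: 0..1  h  (1B, 1-aligned); 1..4  -- padding (3B); 4..8  f  (4B, 4-aligned); 8..9  g  (1B, 1-aligned); 9..10  a  (1B, 1-aligned); 10..12  -- tail padding (2B); sizeof = 12, alignof = 4
0..1  lock  (1B, 1-aligned)
1..2  refcount  (1B, 1-aligned)
2..4  -- padding (2B)
4..8  uid  (4B, 4-aligned)
8..9  start_time  (1B, 1-aligned)
9..12  -- padding (3B)
12..16  pid  (4B, 4-aligned)
16..28  state  (12B, 4-aligned)
28..32  gid  (4B, 4-aligned)
sizeof = 32, alignof = 4
— Vec32 —
0..12  state  (12B, 4-aligned)
12..16  uid  (4B, 4-aligned)
16..20  pid  (4B, 4-aligned)
20..24  gid  (4B, 4-aligned)
24..25  lock  (1B, 1-aligned)
25..26  refcount  (1B, 1-aligned)
26..27  start_time  (1B, 1-aligned)
27..28  -- tail padding (1B)
sizeof = 28, alignof = 4
32 − 28 = 4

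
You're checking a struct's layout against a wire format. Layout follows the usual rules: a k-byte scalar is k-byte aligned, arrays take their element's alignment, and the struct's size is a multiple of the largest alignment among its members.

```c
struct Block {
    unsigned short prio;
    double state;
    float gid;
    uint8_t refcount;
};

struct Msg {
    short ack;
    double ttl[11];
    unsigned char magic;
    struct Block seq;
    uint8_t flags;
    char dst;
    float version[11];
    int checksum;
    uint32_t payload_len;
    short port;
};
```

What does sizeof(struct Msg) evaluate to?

Block: 0..2  prio  (2B, 2-aligned); 2..8  -- padding (6B); 8..16  state  (8B, 8-aligned); 16..20  gid  (4B, 4-aligned); 20..21  refcount  (1B, 1-aligned); 21..24  -- tail padding (3B); sizeof = 24, alignof = 8
0..2  ack  (2B, 2-aligned)
2..8  -- padding (6B)
8..96  ttl  (88B, 8-aligned)
96..97  magic  (1B, 1-aligned)
97..104  -- padding (7B)
104..128  seq  (24B, 8-aligned)
128..129  flags  (1B, 1-aligned)
129..130  dst  (1B, 1-aligned)
130..132  -- padding (2B)
132..176  version  (44B, 4-aligned)
176..180  checksum  (4B, 4-aligned)
180..184  payload_len  (4B, 4-aligned)
184..186  port  (2B, 2-aligned)
186..192  -- tail padding (6B)
sizeof = 192, alignof = 8

192 bytes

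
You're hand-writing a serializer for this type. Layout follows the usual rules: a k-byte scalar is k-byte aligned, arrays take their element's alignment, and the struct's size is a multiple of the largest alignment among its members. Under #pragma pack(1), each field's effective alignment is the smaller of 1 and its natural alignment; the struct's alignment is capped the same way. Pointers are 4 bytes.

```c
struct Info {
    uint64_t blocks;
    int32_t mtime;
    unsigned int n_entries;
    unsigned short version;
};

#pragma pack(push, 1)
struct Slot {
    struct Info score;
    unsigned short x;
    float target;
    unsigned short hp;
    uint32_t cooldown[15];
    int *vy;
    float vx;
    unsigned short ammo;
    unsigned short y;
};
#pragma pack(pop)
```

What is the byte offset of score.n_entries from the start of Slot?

Info: @0: blocks [8B, align 8] → 8; @8: mtime [4B, align 4] → 12; @12: n_entries [4B, align 4] → 16; @16: version [2B, align 2] → 18; +6 tail pad (align 8); size 24, align 8
@0: score [24B, align 1] → 24
within Info: n_entries at 12
0 + 12 = 12

12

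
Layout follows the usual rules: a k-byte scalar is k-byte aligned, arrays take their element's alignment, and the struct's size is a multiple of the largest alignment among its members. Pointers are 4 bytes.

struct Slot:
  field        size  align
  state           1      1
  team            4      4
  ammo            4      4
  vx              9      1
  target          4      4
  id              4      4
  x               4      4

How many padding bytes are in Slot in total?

6

@0: state [1B, align 1] → 1
+3 pad (align 4)
@4: team [4B, align 4] → 8
@8: ammo [4B, align 4] → 12
@12: vx [9B, align 1] → 21
+3 pad (align 4)
@24: target [4B, align 4] → 28
@28: id [4B, align 4] → 32
@32: x [4B, align 4] → 36
size 36, align 4
data bytes 30, size 36 → padding 6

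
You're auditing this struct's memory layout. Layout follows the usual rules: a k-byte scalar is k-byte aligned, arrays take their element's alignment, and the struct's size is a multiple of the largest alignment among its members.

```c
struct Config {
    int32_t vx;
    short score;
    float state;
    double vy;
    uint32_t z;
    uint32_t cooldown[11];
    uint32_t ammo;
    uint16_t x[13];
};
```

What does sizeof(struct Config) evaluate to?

104 bytes

0..4  vx  (4B, 4-aligned)
4..6  score  (2B, 2-aligned)
6..8  -- padding (2B)
8..12  state  (4B, 4-aligned)
12..16  -- padding (4B)
16..24  vy  (8B, 8-aligned)
24..28  z  (4B, 4-aligned)
28..72  cooldown  (44B, 4-aligned)
72..76  ammo  (4B, 4-aligned)
76..102  x  (26B, 2-aligned)
102..104  -- tail padding (2B)
sizeof = 104, alignof = 8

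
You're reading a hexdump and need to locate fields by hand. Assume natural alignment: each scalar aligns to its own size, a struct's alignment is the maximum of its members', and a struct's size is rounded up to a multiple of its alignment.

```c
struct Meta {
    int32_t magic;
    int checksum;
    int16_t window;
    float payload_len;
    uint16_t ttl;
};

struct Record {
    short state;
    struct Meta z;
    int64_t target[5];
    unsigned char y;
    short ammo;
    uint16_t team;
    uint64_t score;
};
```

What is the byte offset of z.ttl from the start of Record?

20

Meta: magic at 0 (size 4, align 4) → ends 4; checksum at 4 (size 4, align 4) → ends 8; window at 8 (size 2, align 2) → ends 10; pad 2 to align 4 for payload_len; payload_len at 12 (size 4, align 4) → ends 16; ttl at 16 (size 2, align 2) → ends 18; tail pad 2 to reach multiple of 4; total 20 bytes, alignment 4
state at 0 (size 2, align 2) → ends 2
pad 2 to align 4 for z
z at 4 (size 20, align 4) → ends 24
within Meta: ttl at 16
4 + 16 = 20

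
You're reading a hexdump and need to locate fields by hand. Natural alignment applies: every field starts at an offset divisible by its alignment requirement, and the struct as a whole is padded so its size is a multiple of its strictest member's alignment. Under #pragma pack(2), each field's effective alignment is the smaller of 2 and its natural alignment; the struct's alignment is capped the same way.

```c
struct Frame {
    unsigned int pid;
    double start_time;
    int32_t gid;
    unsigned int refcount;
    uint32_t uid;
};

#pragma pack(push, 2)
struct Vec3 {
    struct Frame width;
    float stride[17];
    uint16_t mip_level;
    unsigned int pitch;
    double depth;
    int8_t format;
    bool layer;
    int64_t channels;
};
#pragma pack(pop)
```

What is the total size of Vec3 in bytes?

Frame: @0: pid [4B, align 4] → 4; +4 pad (align 8); @8: start_time [8B, align 8] → 16; @16: gid [4B, align 4] → 20; @20: refcount [4B, align 4] → 24; @24: uid [4B, align 4] → 28; +4 tail pad (align 8); size 32, align 8
@0: width [32B, align 2] → 32
@32: stride [68B, align 2] → 100
@100: mip_level [2B, align 2] → 102
@102: pitch [4B, align 2] → 106
@106: depth [8B, align 2] → 114
@114: format [1B, align 1] → 115
@115: layer [1B, align 1] → 116
@116: channels [8B, align 2] → 124
size 124, align 2

124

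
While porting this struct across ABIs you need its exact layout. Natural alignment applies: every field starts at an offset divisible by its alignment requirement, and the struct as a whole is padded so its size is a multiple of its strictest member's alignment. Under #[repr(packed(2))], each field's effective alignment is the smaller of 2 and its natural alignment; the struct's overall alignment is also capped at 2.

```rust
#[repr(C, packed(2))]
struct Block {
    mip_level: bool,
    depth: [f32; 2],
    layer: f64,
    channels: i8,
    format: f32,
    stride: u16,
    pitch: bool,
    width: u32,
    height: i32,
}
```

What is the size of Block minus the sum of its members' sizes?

@0: mip_level [1B, align 1] → 1
+1 pad (align 2)
@2: depth [8B, align 2] → 10
@10: layer [8B, align 2] → 18
@18: channels [1B, align 1] → 19
+1 pad (align 2)
@20: format [4B, align 2] → 24
@24: stride [2B, align 2] → 26
@26: pitch [1B, align 1] → 27
+1 pad (align 2)
@28: width [4B, align 2] → 32
@32: height [4B, align 2] → 36
size 36, align 2
data bytes 33, size 36 → padding 3

3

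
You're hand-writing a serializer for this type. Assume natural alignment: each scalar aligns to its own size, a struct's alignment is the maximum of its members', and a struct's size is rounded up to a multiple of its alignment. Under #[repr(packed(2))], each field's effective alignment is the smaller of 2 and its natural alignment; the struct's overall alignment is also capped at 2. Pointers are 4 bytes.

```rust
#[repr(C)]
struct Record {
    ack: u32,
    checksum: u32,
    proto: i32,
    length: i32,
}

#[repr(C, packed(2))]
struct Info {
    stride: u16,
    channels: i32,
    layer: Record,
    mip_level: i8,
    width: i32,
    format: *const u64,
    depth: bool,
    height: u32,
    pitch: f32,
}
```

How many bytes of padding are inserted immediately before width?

Record: ack at 0 (size 4, align 4) → ends 4; checksum at 4 (size 4, align 4) → ends 8; proto at 8 (size 4, align 4) → ends 12; length at 12 (size 4, align 4) → ends 16; total 16 bytes, alignment 4
stride at 0 (size 2, align 2) → ends 2
channels at 2 (size 4, align 2) → ends 6
layer at 6 (size 16, align 2) → ends 22
mip_level at 22 (size 1, align 1) → ends 23
pad 1 to align 2 for width
width at 24 (size 4, align 2) → ends 28

1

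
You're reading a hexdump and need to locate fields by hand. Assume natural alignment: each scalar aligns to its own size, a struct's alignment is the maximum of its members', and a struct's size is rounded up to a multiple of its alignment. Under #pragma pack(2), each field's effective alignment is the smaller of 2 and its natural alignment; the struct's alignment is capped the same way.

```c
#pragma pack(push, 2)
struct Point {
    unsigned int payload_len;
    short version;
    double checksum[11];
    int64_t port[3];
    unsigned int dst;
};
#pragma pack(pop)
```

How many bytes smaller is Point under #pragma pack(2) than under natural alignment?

natural layout:
  @0: payload_len [4B, align 4] → 4
  @4: version [2B, align 2] → 6
  +2 pad (align 8)
  @8: checksum [88B, align 8] → 96
  @96: port [24B, align 8] → 120
  @120: dst [4B, align 4] → 124
  +4 tail pad (align 8)
  size 128, align 8
packed(2) layout:
  @0: payload_len [4B, align 2] → 4
  @4: version [2B, align 2] → 6
  @6: checksum [88B, align 2] → 94
  @94: port [24B, align 2] → 118
  @118: dst [4B, align 2] → 122
  size 122, align 2
128 − 122 = 6

6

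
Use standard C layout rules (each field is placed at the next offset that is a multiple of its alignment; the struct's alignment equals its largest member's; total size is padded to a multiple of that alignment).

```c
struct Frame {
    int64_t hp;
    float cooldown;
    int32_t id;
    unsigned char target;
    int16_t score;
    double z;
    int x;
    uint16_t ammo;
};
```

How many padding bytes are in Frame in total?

7

hp at 0 (size 8, align 8) → ends 8
cooldown at 8 (size 4, align 4) → ends 12
id at 12 (size 4, align 4) → ends 16
target at 16 (size 1, align 1) → ends 17
pad 1 to align 2 for score
score at 18 (size 2, align 2) → ends 20
pad 4 to align 8 for z
z at 24 (size 8, align 8) → ends 32
x at 32 (size 4, align 4) → ends 36
ammo at 36 (size 2, align 2) → ends 38
tail pad 2 to reach multiple of 8
total 40 bytes, alignment 8
data bytes 33, size 40 → padding 7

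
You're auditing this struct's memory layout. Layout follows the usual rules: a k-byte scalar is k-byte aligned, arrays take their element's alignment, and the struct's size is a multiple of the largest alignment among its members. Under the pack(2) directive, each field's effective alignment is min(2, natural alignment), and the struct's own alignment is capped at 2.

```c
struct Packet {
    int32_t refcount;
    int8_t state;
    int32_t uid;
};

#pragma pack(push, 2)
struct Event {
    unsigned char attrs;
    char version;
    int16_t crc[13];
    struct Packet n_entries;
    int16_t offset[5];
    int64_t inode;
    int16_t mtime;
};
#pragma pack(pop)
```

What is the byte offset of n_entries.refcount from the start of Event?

28

Packet: @0: refcount [4B, align 4] → 4; @4: state [1B, align 1] → 5; +3 pad (align 4); @8: uid [4B, align 4] → 12; size 12, align 4
@0: attrs [1B, align 1] → 1
@1: version [1B, align 1] → 2
@2: crc [26B, align 2] → 28
@28: n_entries [12B, align 2] → 40
within Packet: refcount at 0
28 + 0 = 28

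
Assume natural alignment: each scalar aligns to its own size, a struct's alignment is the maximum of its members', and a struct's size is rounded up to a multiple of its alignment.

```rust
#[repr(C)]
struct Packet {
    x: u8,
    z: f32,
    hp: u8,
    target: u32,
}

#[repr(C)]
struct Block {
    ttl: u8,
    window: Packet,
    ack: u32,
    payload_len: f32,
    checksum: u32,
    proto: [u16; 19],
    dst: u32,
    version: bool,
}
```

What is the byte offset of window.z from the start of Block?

8

Packet: x at 0 (size 1, align 1) → ends 1; pad 3 to align 4 for z; z at 4 (size 4, align 4) → ends 8; hp at 8 (size 1, align 1) → ends 9; pad 3 to align 4 for target; target at 12 (size 4, align 4) → ends 16; total 16 bytes, alignment 4
ttl at 0 (size 1, align 1) → ends 1
pad 3 to align 4 for window
window at 4 (size 16, align 4) → ends 20
within Packet: z at 4
4 + 4 = 8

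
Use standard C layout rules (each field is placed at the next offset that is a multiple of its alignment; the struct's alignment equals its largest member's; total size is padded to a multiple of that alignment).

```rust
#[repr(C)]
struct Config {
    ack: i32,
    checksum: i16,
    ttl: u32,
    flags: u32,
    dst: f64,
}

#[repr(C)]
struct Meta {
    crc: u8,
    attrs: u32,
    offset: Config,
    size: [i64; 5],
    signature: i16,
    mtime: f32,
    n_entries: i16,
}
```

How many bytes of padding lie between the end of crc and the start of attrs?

3

Config: ack at 0 (size 4, align 4) → ends 4; checksum at 4 (size 2, align 2) → ends 6; pad 2 to align 4 for ttl; ttl at 8 (size 4, align 4) → ends 12; flags at 12 (size 4, align 4) → ends 16; dst at 16 (size 8, align 8) → ends 24; total 24 bytes, alignment 8
crc at 0 (size 1, align 1) → ends 1
pad 3 to align 4 for attrs
attrs at 4 (size 4, align 4) → ends 8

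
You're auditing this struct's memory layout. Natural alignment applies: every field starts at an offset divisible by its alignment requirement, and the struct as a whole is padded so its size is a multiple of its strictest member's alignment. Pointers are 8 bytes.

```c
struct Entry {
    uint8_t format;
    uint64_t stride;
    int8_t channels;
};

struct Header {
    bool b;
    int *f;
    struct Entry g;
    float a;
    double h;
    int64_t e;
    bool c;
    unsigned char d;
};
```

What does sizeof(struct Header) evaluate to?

Entry: 0..1  format  (1B, 1-aligned); 1..8  -- padding (7B); 8..16  stride  (8B, 8-aligned); 16..17  channels  (1B, 1-aligned); 17..24  -- tail padding (7B); sizeof = 24, alignof = 8
0..1  b  (1B, 1-aligned)
1..8  -- padding (7B)
8..16  f  (8B, 8-aligned)
16..40  g  (24B, 8-aligned)
40..44  a  (4B, 4-aligned)
44..48  -- padding (4B)
48..56  h  (8B, 8-aligned)
56..64  e  (8B, 8-aligned)
64..65  c  (1B, 1-aligned)
65..66  d  (1B, 1-aligned)
66..72  -- tail padding (6B)
sizeof = 72, alignof = 8

72 bytes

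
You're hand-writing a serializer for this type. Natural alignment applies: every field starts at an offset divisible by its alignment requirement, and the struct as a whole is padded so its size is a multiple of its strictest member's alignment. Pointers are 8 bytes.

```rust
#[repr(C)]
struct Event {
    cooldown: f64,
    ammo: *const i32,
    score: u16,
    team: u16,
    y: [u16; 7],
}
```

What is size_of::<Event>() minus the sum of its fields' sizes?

@0: cooldown [8B, align 8] → 8
@8: ammo [8B, align 8] → 16
@16: score [2B, align 2] → 18
@18: team [2B, align 2] → 20
@20: y [14B, align 2] → 34
+6 tail pad (align 8)
size 40, align 8
data bytes 34, size 40 → padding 6

6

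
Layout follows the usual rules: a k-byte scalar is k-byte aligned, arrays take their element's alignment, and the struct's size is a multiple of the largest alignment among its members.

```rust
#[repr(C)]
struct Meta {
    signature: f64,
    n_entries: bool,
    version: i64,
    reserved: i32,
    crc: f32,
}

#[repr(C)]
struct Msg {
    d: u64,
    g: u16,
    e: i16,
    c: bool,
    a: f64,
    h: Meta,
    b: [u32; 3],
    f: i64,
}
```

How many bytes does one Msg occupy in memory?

Meta: @0: signature [8B, align 8] → 8; @8: n_entries [1B, align 1] → 9; +7 pad (align 8); @16: version [8B, align 8] → 24; @24: reserved [4B, align 4] → 28; @28: crc [4B, align 4] → 32; size 32, align 8
@0: d [8B, align 8] → 8
@8: g [2B, align 2] → 10
@10: e [2B, align 2] → 12
@12: c [1B, align 1] → 13
+3 pad (align 8)
@16: a [8B, align 8] → 24
@24: h [32B, align 8] → 56
@56: b [12B, align 4] → 68
+4 pad (align 8)
@72: f [8B, align 8] → 80
size 80, align 8

80 bytes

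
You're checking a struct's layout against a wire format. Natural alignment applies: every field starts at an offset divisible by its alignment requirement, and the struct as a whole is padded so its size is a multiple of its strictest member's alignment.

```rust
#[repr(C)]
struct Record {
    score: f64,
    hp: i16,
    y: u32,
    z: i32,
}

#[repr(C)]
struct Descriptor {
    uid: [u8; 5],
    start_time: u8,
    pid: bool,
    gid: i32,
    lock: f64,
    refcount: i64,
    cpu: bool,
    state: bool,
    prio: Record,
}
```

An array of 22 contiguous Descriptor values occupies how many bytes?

Record: 0..8  score  (8B, 8-aligned); 8..10  hp  (2B, 2-aligned); 10..12  -- padding (2B); 12..16  y  (4B, 4-aligned); 16..20  z  (4B, 4-aligned); 20..24  -- tail padding (4B); sizeof = 24, alignof = 8
0..5  uid  (5B, 1-aligned)
5..6  start_time  (1B, 1-aligned)
6..7  pid  (1B, 1-aligned)
7..8  -- padding (1B)
8..12  gid  (4B, 4-aligned)
12..16  -- padding (4B)
16..24  lock  (8B, 8-aligned)
24..32  refcount  (8B, 8-aligned)
32..33  cpu  (1B, 1-aligned)
33..34  state  (1B, 1-aligned)
34..40  -- padding (6B)
40..64  prio  (24B, 8-aligned)
sizeof = 64, alignof = 8
array of 22: 22 × 64 = 1408

1408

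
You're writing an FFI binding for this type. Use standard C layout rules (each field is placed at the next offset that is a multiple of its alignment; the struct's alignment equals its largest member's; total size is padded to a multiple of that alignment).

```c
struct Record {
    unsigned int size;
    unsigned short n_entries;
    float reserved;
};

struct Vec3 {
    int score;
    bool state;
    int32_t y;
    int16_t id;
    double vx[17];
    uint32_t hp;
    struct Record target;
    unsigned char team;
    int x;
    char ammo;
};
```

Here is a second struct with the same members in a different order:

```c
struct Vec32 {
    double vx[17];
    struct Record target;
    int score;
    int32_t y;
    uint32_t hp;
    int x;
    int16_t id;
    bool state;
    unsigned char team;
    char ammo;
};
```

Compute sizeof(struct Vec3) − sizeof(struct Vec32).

Record: @0: size [4B, align 4] → 4; @4: n_entries [2B, align 2] → 6; +2 pad (align 4); @8: reserved [4B, align 4] → 12; size 12, align 4
@0: score [4B, align 4] → 4
@4: state [1B, align 1] → 5
+3 pad (align 4)
@8: y [4B, align 4] → 12
@12: id [2B, align 2] → 14
+2 pad (align 8)
@16: vx [136B, align 8] → 152
@152: hp [4B, align 4] → 156
@156: target [12B, align 4] → 168
@168: team [1B, align 1] → 169
+3 pad (align 4)
@172: x [4B, align 4] → 176
@176: ammo [1B, align 1] → 177
+7 tail pad (align 8)
size 184, align 8
— Vec32 —
@0: vx [136B, align 8] → 136
@136: target [12B, align 4] → 148
@148: score [4B, align 4] → 152
@152: y [4B, align 4] → 156
@156: hp [4B, align 4] → 160
@160: x [4B, align 4] → 164
@164: id [2B, align 2] → 166
@166: state [1B, align 1] → 167
@167: team [1B, align 1] → 168
@168: ammo [1B, align 1] → 169
+7 tail pad (align 8)
size 176, align 8
184 − 176 = 8

8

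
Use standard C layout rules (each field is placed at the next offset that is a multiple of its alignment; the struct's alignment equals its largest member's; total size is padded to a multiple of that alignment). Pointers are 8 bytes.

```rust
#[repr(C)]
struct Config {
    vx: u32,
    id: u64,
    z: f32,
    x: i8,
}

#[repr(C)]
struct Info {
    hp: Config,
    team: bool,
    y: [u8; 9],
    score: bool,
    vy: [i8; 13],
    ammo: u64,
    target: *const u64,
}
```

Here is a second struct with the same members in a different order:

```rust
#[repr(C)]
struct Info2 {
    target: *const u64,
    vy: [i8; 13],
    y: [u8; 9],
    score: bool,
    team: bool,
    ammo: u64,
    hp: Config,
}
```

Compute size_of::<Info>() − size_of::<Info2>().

0

Config: vx at 0 (size 4, align 4) → ends 4; pad 4 to align 8 for id; id at 8 (size 8, align 8) → ends 16; z at 16 (size 4, align 4) → ends 20; x at 20 (size 1, align 1) → ends 21; tail pad 3 to reach multiple of 8; total 24 bytes, alignment 8
hp at 0 (size 24, align 8) → ends 24
team at 24 (size 1, align 1) → ends 25
y at 25 (size 9, align 1) → ends 34
score at 34 (size 1, align 1) → ends 35
vy at 35 (size 13, align 1) → ends 48
ammo at 48 (size 8, align 8) → ends 56
target at 56 (size 8, align 8) → ends 64
total 64 bytes, alignment 8
— Info2 —
target at 0 (size 8, align 8) → ends 8
vy at 8 (size 13, align 1) → ends 21
y at 21 (size 9, align 1) → ends 30
score at 30 (size 1, align 1) → ends 31
team at 31 (size 1, align 1) → ends 32
ammo at 32 (size 8, align 8) → ends 40
hp at 40 (size 24, align 8) → ends 64
total 64 bytes, alignment 8
64 − 64 = 0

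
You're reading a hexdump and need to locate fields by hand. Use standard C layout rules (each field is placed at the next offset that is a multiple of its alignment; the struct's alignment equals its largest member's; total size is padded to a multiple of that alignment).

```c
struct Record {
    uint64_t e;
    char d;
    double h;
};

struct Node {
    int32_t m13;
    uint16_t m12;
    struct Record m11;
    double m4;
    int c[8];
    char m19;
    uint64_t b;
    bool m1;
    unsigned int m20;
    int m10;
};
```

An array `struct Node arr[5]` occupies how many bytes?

Record: 0..8  e  (8B, 8-aligned); 8..9  d  (1B, 1-aligned); 9..16  -- padding (7B); 16..24  h  (8B, 8-aligned); sizeof = 24, alignof = 8
0..4  m13  (4B, 4-aligned)
4..6  m12  (2B, 2-aligned)
6..8  -- padding (2B)
8..32  m11  (24B, 8-aligned)
32..40  m4  (8B, 8-aligned)
40..72  c  (32B, 4-aligned)
72..73  m19  (1B, 1-aligned)
73..80  -- padding (7B)
80..88  b  (8B, 8-aligned)
88..89  m1  (1B, 1-aligned)
89..92  -- padding (3B)
92..96  m20  (4B, 4-aligned)
96..100  m10  (4B, 4-aligned)
100..104  -- tail padding (4B)
sizeof = 104, alignof = 8
array of 5: 5 × 104 = 520

520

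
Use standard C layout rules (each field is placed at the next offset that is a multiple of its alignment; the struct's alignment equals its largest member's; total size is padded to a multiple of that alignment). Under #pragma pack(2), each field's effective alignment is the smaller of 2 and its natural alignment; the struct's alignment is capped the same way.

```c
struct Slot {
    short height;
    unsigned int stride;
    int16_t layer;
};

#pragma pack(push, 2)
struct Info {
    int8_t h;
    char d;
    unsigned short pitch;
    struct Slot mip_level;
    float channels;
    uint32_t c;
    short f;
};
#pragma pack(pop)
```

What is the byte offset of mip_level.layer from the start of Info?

12

Slot: @0: height [2B, align 2] → 2; +2 pad (align 4); @4: stride [4B, align 4] → 8; @8: layer [2B, align 2] → 10; +2 tail pad (align 4); size 12, align 4
@0: h [1B, align 1] → 1
@1: d [1B, align 1] → 2
@2: pitch [2B, align 2] → 4
@4: mip_level [12B, align 2] → 16
within Slot: layer at 8
4 + 8 = 12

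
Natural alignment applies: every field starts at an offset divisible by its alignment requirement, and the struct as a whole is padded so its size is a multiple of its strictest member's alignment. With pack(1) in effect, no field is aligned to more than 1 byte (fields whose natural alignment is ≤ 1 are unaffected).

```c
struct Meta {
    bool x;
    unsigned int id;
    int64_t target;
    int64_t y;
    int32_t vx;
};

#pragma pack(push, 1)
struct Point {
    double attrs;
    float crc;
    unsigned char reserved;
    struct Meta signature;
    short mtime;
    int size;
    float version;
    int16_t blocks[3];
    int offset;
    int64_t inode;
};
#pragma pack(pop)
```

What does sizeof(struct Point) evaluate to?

73 bytes

Meta: @0: x [1B, align 1] → 1; +3 pad (align 4); @4: id [4B, align 4] → 8; @8: target [8B, align 8] → 16; @16: y [8B, align 8] → 24; @24: vx [4B, align 4] → 28; +4 tail pad (align 8); size 32, align 8
@0: attrs [8B, align 1] → 8
@8: crc [4B, align 1] → 12
@12: reserved [1B, align 1] → 13
@13: signature [32B, align 1] → 45
@45: mtime [2B, align 1] → 47
@47: size [4B, align 1] → 51
@51: version [4B, align 1] → 55
@55: blocks [6B, align 1] → 61
@61: offset [4B, align 1] → 65
@65: inode [8B, align 1] → 73
size 73, align 1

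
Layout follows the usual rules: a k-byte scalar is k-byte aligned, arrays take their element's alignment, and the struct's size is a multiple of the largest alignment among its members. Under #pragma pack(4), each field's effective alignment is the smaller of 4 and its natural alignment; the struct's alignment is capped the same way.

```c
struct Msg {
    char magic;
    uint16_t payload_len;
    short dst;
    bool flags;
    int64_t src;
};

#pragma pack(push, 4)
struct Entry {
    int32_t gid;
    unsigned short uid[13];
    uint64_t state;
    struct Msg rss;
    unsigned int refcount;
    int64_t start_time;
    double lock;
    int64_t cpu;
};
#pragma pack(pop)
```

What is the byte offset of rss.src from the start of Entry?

48

Msg: @0: magic [1B, align 1] → 1; +1 pad (align 2); @2: payload_len [2B, align 2] → 4; @4: dst [2B, align 2] → 6; @6: flags [1B, align 1] → 7; +1 pad (align 8); @8: src [8B, align 8] → 16; size 16, align 8
@0: gid [4B, align 4] → 4
@4: uid [26B, align 2] → 30
+2 pad (align 4)
@32: state [8B, align 4] → 40
@40: rss [16B, align 4] → 56
within Msg: src at 8
40 + 8 = 48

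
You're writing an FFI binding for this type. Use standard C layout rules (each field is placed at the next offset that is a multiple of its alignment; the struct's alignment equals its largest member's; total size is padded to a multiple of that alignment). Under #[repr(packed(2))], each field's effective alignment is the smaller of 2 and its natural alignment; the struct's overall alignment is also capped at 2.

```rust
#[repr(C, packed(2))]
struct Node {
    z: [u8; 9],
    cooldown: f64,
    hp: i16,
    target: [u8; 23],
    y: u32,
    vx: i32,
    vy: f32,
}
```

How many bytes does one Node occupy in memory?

56 bytes

z at 0 (size 9, align 1) → ends 9
pad 1 to align 2 for cooldown
cooldown at 10 (size 8, align 2) → ends 18
hp at 18 (size 2, align 2) → ends 20
target at 20 (size 23, align 1) → ends 43
pad 1 to align 2 for y
y at 44 (size 4, align 2) → ends 48
vx at 48 (size 4, align 2) → ends 52
vy at 52 (size 4, align 2) → ends 56
total 56 bytes, alignment 2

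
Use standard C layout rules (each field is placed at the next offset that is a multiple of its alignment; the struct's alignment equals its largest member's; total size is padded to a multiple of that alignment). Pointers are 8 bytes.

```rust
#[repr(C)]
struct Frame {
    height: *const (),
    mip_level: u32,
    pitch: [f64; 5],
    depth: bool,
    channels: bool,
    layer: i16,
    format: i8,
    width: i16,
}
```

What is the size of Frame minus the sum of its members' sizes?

height at 0 (size 8, align 8) → ends 8
mip_level at 8 (size 4, align 4) → ends 12
pad 4 to align 8 for pitch
pitch at 16 (size 40, align 8) → ends 56
depth at 56 (size 1, align 1) → ends 57
channels at 57 (size 1, align 1) → ends 58
layer at 58 (size 2, align 2) → ends 60
format at 60 (size 1, align 1) → ends 61
pad 1 to align 2 for width
width at 62 (size 2, align 2) → ends 64
total 64 bytes, alignment 8
data bytes 59, size 64 → padding 5

5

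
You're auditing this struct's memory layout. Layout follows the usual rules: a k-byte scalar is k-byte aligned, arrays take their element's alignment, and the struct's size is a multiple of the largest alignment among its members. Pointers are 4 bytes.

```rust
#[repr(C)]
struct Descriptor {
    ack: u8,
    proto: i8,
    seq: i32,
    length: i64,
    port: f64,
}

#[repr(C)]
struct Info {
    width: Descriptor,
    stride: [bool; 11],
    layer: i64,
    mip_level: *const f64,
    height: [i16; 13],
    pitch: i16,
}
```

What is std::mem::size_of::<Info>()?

80 bytes

Descriptor: ack at 0 (size 1, align 1) → ends 1; proto at 1 (size 1, align 1) → ends 2; pad 2 to align 4 for seq; seq at 4 (size 4, align 4) → ends 8; length at 8 (size 8, align 8) → ends 16; port at 16 (size 8, align 8) → ends 24; total 24 bytes, alignment 8
width at 0 (size 24, align 8) → ends 24
stride at 24 (size 11, align 1) → ends 35
pad 5 to align 8 for layer
layer at 40 (size 8, align 8) → ends 48
mip_level at 48 (size 4, align 4) → ends 52
height at 52 (size 26, align 2) → ends 78
pitch at 78 (size 2, align 2) → ends 80
total 80 bytes, alignment 8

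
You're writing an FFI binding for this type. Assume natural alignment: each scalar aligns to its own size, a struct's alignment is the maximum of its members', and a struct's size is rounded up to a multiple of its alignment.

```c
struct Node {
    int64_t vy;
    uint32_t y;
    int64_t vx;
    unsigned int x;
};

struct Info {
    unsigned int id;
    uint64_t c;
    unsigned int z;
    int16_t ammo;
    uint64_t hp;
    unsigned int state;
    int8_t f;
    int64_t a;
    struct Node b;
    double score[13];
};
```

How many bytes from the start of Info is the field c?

8

Node: 0..8  vy  (8B, 8-aligned); 8..12  y  (4B, 4-aligned); 12..16  -- padding (4B); 16..24  vx  (8B, 8-aligned); 24..28  x  (4B, 4-aligned); 28..32  -- tail padding (4B); sizeof = 32, alignof = 8
0..4  id  (4B, 4-aligned)
4..8  -- padding (4B)
8..16  c  (8B, 8-aligned)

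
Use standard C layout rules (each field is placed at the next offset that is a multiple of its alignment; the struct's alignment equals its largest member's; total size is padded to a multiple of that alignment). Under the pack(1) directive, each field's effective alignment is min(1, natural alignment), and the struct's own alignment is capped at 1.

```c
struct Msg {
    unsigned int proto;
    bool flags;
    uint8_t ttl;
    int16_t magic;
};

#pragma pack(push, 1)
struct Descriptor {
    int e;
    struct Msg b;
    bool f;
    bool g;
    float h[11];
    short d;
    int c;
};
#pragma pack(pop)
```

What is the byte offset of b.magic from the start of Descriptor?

10

Msg: 0..4  proto  (4B, 4-aligned); 4..5  flags  (1B, 1-aligned); 5..6  ttl  (1B, 1-aligned); 6..8  magic  (2B, 2-aligned); sizeof = 8, alignof = 4
0..4  e  (4B, 1-aligned)
4..12  b  (8B, 1-aligned)
within Msg: magic at 6
4 + 6 = 10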